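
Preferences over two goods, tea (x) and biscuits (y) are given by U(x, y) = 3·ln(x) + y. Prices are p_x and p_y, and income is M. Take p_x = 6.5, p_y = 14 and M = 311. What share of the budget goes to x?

MU_x = 3/x, MU_y = 1. Tangency: 3/x = p_x/p_y.
So x*(p_x,p_y) = 3·p_y/p_x, independent of income; and y* = (M − 3·p_y)/p_y.
At the given prices: x* = 3·14/6.5 = 6.4615, and y* = 19.2143.
Expenditure on x: 6.5·6.4615 = 42; share = 0.135.

share on x = 0.135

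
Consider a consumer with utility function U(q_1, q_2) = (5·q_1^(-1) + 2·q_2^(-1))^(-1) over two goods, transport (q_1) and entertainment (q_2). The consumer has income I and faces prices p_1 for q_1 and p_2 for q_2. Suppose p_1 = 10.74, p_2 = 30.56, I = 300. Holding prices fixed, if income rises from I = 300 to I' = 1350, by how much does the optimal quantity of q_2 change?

Δq_2* = 17.735

MU_q_1 ∝ 5·q_1^(-2), MU_q_2 ∝ 2·q_2^(-2), so MRS = (5/2)·(q_2/q_1)^(2) = p_1/p_2.
Solve for the ratio: q_2/q_1 = [(2/5)·p_1/p_2]^(0.5).
With the ratio pinned down, the budget gives q_1* = I/(p_1 + p_2·(q_2/q_1)) and q_2* = (q_2/q_1)·q_1*.
Numerically q_2/q_1 = 0.374935, so q_1* = 300/(10.74 + 30.56·0.374935) = 13.5147 and q_2* = 0.374935·13.5147 = 5.0671.
At I' = 1350: q_2* = 22.8021. Change: 22.8021 − 5.0671 = 17.735.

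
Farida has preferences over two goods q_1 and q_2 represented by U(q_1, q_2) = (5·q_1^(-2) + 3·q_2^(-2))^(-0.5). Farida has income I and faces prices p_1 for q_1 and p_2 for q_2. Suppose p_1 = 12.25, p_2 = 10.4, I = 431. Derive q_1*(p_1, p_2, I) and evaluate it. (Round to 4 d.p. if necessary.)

From the CES first-order condition, (5/3)·(q_2/q_1)^(3) = p_1/p_2.
Hence q_2/q_1 = ((3/5)·p_1/p_2)^(1/(3)), i.e. raised to the 1/3 power.
Substitute q_2 = (q_2/q_1)·q_1 into the budget: q_1* = I/(p_1 + p_2·(q_2/q_1)).
Numerically q_2/q_1 = 0.890741, so q_1* = 431/(12.25 + 10.4·0.890741) = 20.0337.

q_1* = 20.0337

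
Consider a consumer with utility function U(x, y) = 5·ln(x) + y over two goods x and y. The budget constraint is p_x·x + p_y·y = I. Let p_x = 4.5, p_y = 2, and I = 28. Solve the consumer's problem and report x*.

x* = 2.2222

Set MRS = p_x/p_y: (5/x)/1 = p_x/p_y.
So x*(p_x,p_y) = 5·p_y/p_x, independent of income; and y* = (I − 5·p_y)/p_y.
At the given prices: x* = 5·2/4.5 = 2.2222.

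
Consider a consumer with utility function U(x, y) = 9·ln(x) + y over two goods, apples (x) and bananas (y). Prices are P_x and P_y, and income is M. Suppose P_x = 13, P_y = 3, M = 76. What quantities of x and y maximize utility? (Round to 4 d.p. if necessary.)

MU_x = 9/x, MU_y = 1. Tangency: 9/x = P_x/P_y.
So x*(P_x,P_y) = 9·P_y/P_x, independent of income; and y* = (M − 9·P_y)/P_y.
At the given prices: x* = 9·3/13 = 2.0769, and y* = 16.3333.

x* = 2.0769, y* = 16.3333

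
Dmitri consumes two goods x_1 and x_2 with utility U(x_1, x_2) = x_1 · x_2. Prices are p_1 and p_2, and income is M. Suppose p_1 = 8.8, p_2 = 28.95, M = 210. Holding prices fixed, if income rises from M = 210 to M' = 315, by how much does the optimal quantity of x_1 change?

Δx_1* = 5.9659

The MRS is x_2/x_1. Set MRS = p_1/p_2.
So p_2·x_2 = p_1·x_1; combined with the budget, a share 0.5 of income goes to x_1.
Demand: x_1*(p_1,p_2,M) = 0.5·M/p_1 and x_2* = 0.5·M/p_2.
At p_1=8.8, p_2=28.95, M=210: x_1* = 0.5·210/8.8 = 11.9318.
At M' = 315: x_1* = 17.8977. Change: 17.8977 − 11.9318 = 5.9659.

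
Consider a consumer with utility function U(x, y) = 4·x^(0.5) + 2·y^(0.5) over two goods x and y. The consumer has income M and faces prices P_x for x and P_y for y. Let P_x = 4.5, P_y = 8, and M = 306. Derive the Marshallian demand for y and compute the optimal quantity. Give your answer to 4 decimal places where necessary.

MRS = MU_x/MU_y = 2·(y/x)^(0.5). Set equal to P_x/P_y.
Hence y/x = ((1/2)·P_x/P_y)^(1/(0.5)), i.e. raised to the 2 power.
With the ratio pinned down, the budget gives x* = M/(P_x + P_y·(y/x)) and y* = (y/x)·x*.
Numerically y/x = 0.079102, so x* = 306/(4.5 + 8·0.079102) = 59.6164 and y* = 0.079102·59.6164 = 4.7158.

y* = 4.7158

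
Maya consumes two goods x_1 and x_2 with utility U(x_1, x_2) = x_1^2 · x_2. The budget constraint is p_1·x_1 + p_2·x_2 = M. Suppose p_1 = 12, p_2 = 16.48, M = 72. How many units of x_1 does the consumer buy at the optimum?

Tangency: MRS = 2·x_2/x_1 = p_1/p_2.
So 2·p_2·x_2 = p_1·x_1; combined with the budget, a share 2/3 of income goes to x_1.
Demand: x_1*(p_1,p_2,M) = 2/3·M/p_1 and x_2* = 1/3·M/p_2.
At p_1=12, p_2=16.48, M=72: x_1* = 2/3·72/12 = 4.

x_1* = 4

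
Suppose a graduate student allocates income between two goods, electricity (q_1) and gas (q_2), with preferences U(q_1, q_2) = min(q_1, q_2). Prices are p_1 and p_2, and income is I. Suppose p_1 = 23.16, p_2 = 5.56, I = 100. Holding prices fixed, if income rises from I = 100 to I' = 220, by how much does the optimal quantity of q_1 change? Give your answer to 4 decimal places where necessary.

Here 23.16 + 5.56 = 28.72, giving q_1* = 3.4819.
At I' = 220: q_1* = 7.6602. Change: 7.6602 − 3.4819 = 4.1783.

Δq_1* = 4.1783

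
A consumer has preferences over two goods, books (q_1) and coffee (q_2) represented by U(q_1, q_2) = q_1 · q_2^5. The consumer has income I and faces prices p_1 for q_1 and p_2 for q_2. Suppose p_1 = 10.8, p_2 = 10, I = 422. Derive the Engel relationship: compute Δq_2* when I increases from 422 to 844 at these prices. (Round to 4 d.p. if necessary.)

MU_q_1/MU_q_2 = (q_2)/(5·q_1); tangency sets this equal to p_1/p_2.
Rearranging, p_2·q_2 = 5·p_1·q_1. Substituting into the budget gives p_1·q_1·(1 + 5) = I.
Demand: q_1*(p_1,p_2,I) = 1/6·I/p_1 and q_2* = 5/6·I/p_2.
At p_1=10.8, p_2=10, I=422: q_2* = 5/6·422/10 = 35.1667.
At I' = 844: q_2* = 70.3333. Change: 70.3333 − 35.1667 = 35.1667.

Δq_2* = 35.1667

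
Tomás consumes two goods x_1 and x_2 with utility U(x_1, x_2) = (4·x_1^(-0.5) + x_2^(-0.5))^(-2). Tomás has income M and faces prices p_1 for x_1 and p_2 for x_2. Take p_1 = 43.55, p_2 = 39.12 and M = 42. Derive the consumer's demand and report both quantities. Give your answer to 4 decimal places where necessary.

x_1* = 0.6974, x_2* = 0.2973

Numerically x_2/x_1 = 0.426271, so x_1* = 42/(43.55 + 39.12·0.426271) = 0.6974 and x_2* = 0.426271·0.6974 = 0.2973.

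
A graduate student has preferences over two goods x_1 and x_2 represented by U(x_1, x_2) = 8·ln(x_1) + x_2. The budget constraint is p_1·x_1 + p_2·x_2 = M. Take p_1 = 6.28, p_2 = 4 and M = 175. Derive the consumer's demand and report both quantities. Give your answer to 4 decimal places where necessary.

x_1* = 5.0955, x_2* = 35.75

MU_x_1 = 8/x_1, MU_x_2 = 1. Tangency: 8/x_1 = p_1/p_2.
So x_1*(p_1,p_2) = 8·p_2/p_1, independent of income; and x_2* = (M − 8·p_2)/p_2.
At the given prices: x_1* = 8·4/6.28 = 5.0955, and x_2* = 35.75.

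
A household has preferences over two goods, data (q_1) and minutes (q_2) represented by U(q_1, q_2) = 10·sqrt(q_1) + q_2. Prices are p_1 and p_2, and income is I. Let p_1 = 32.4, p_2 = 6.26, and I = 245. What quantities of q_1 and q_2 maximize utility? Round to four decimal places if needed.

MU_q_1 = 5/√q_1, MU_q_2 = 1. Tangency: 5/√q_1 = p_1/p_2.
Thus q_1* = (5·p_2/p_1)² — independent of I — with the rest of income spent on q_2.
Plugging in: q_1* = (5·6.26/32.4)² = 0.9333, q_2* = 34.3071.

q_1* = 0.9333, q_2* = 34.3071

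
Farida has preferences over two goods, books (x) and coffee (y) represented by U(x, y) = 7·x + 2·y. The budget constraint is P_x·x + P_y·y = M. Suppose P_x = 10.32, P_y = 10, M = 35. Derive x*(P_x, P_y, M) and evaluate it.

Linear utility — the consumer picks whichever good has higher MU/price: 7/10.32 = 0.6783 vs 2/10 = 0.2.
x gives more utility per dollar, so spend all income on x: x* = M/P_x, y* = 0.
Numerically: x* = 3.3915, y* = 0.

x* = 3.3915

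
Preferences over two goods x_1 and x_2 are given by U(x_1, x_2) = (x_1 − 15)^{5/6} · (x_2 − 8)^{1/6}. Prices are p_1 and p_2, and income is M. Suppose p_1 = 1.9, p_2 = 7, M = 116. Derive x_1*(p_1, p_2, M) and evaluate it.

x_1* = 28.8158

This is Cobb-Douglas in (x_1−15, x_2−8): tangency gives 5/6·p_2·(x_2−8) = 1/6·p_1·(x_1−15).
Substituting into the budget: x_1* = 15 + 5/6·(M − 15·p_1 − 8·p_2)/p_1, and x_2* = 8 + 1/6·(…)/p_2.
Discretionary income = 116 − 15·1.9 − 8·7 = 31.5; x_1* = 15 + 5/6·31.5/1.9 = 28.8158.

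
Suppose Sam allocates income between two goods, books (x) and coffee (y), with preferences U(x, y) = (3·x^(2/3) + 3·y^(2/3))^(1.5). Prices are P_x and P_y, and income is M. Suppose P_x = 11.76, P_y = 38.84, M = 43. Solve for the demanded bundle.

x* = 3.3494, y* = 0.093

From the CES first-order condition, (y/x)^(1/3) = P_x/P_y.
Solve for the ratio: y/x = [P_x/P_y]^(3).
Substitute y = (y/x)·x into the budget: x* = M/(P_x + P_y·(y/x)).
Numerically y/x = 0.027758, so x* = 43/(11.76 + 38.84·0.027758) = 3.3494 and y* = 0.027758·3.3494 = 0.093.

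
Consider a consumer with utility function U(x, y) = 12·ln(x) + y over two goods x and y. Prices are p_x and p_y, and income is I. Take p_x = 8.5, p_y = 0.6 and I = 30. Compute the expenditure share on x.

share on x = 0.24

So x*(p_x,p_y) = 12·p_y/p_x, independent of income; and y* = (I − 12·p_y)/p_y.
At the given prices: x* = 12·0.6/8.5 = 0.8471, and y* = 38.
Expenditure on x: 8.5·0.8471 = 7.2; share = 0.24.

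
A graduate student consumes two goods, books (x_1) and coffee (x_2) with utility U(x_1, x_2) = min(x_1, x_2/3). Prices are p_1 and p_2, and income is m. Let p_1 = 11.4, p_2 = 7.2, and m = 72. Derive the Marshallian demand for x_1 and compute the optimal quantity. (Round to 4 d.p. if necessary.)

x_1* = 2.1818

With perfect complements, no substitution: consume in ratio x_1:x_2 = 1:3.
Budget: p_1·x_1 + p_2·3·x_1 = m, so (p_1 + 3·p_2)·x_1 = m.
Demand: x_1*(p_1,p_2,m) = m/(p_1 + 3·p_2), x_2* = 3·m/(p_1 + 3·p_2).
Here 11.4 + 3·7.2 = 33, giving x_1* = 2.1818.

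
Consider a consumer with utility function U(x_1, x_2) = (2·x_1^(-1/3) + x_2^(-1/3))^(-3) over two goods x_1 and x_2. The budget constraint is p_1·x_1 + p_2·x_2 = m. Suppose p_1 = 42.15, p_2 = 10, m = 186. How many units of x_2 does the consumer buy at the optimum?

With the ratio pinned down, the budget gives x_1* = m/(p_1 + p_2·(x_2/x_1)) and x_2* = (x_2/x_1)·x_1*.
Numerically x_2/x_1 = 1.749144, so x_1* = 186/(42.15 + 10·1.749144) = 3.1186 and x_2* = 1.749144·3.1186 = 5.4549.

x_2* = 5.4549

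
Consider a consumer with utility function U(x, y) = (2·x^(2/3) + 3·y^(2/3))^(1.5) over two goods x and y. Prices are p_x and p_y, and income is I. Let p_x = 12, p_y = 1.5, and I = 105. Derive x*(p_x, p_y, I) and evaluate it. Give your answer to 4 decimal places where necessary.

x* = 0.0403

From the CES first-order condition, (2/3)·(y/x)^(1/3) = p_x/p_y.
Solve for the ratio: y/x = [(3/2)·p_x/p_y]^(3).
With the ratio pinned down, the budget gives x* = I/(p_x + p_y·(y/x)) and y* = (y/x)·x*.
Numerically y/x = 1728, so x* = 105/(12 + 1.5·1728) = 0.0403.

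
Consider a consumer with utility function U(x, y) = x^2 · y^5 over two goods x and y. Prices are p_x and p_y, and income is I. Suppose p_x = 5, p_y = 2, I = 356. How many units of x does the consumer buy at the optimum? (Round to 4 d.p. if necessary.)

x* = 20.3429

The MRS is (2/5)·y/x. Set MRS = p_x/p_y.
So 2·p_y·y = 5·p_x·x; combined with the budget, a share 2/7 of income goes to x.
Demand: x*(p_x,p_y,I) = 2/7·I/p_x and y* = 5/7·I/p_y.
At p_x=5, p_y=2, I=356: x* = 2/7·356/5 = 20.3429.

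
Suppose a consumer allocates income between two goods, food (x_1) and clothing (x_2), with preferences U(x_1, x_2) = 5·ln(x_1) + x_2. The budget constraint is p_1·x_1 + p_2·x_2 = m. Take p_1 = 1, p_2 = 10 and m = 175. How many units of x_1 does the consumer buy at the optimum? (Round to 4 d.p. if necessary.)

x_1* = 50

MU_x_1 = 5/x_1, MU_x_2 = 1. Tangency: 5/x_1 = p_1/p_2.
So x_1*(p_1,p_2) = 5·p_2/p_1, independent of income; and x_2* = (m − 5·p_2)/p_2.
At the given prices: x_1* = 5·10/1 = 50.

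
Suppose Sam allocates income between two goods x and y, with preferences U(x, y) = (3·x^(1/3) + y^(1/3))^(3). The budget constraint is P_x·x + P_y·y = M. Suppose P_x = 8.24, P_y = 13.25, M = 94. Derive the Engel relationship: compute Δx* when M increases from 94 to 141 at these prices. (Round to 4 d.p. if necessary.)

Δx* = 4.9523

MRS = MU_x/MU_y = 3·(y/x)^(2/3). Set equal to P_x/P_y.
Hence y/x = ((1/3)·P_x/P_y)^(1/(2/3)), i.e. raised to the 1.5 power.
Substitute y = (y/x)·x into the budget: x* = M/(P_x + P_y·(y/x)).
Numerically y/x = 0.094381, so x* = 94/(8.24 + 13.25·0.094381) = 9.9046.
At M' = 141: x* = 14.8569. Change: 14.8569 − 9.9046 = 4.9523.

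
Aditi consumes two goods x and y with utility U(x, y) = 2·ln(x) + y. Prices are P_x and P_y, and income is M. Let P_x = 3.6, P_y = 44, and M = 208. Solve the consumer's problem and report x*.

x* = 24.4444

Set MRS = P_x/P_y: (2/x)/1 = P_x/P_y.
So x*(P_x,P_y) = 2·P_y/P_x, independent of income; and y* = (M − 2·P_y)/P_y.
At the given prices: x* = 2·44/3.6 = 24.4444.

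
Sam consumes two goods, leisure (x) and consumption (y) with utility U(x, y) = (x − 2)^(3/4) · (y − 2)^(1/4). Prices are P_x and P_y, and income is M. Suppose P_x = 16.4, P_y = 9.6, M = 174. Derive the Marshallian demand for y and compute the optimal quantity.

This is Cobb-Douglas in (x−2, y−2): tangency gives 0.75·P_y·(y−2) = 0.25·P_x·(x−2).
After buying the subsistence bundle (2, 2), a share 0.75 of the remaining income goes to x: x* = 2 + 0.75·(M − 2P_x − 2P_y)/P_x.
Discretionary income = 174 − 2·16.4 − 2·9.6 = 122; y* = 2 + 0.25·122/9.6 = 5.1771.

y* = 5.1771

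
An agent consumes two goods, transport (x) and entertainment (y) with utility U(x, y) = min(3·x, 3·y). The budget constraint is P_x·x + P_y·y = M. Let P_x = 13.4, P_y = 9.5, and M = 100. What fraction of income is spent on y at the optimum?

share on y = 0.4148

Leontief preferences: the optimum is at the kink where x/3 = y/3, i.e. y = x.
Budget: P_x·x + P_y·x = M, so (3·P_x + 3·P_y)·x = 3·M.
Demand: x*(P_x,P_y,M) = 3·M/(3·P_x + 3·P_y), y* = 3·M/(3·P_x + 3·P_y).
Here 3·13.4 + 3·9.5 = 68.7, giving x* = 4.3668 and y* = 4.3668.
Expenditure on y: 9.5·4.3668 = 41.4847; share = 0.4148.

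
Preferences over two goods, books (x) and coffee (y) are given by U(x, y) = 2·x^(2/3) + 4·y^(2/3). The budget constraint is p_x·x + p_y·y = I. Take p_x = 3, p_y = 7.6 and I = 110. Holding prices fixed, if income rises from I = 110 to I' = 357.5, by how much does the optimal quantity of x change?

Δx* = 36.7232

MU_x ∝ 2·x^(-1/3), MU_y ∝ 4·y^(-1/3), so MRS = (1/2)·(y/x)^(1/3) = p_x/p_y.
Solve for the ratio: y/x = [2·p_x/p_y]^(3).
Substitute y = (y/x)·x into the budget: x* = I/(p_x + p_y·(y/x)).
Numerically y/x = 0.492054, so x* = 110/(3 + 7.6·0.492054) = 16.3214.
At I' = 357.5: x* = 53.0446. Change: 53.0446 − 16.3214 = 36.7232.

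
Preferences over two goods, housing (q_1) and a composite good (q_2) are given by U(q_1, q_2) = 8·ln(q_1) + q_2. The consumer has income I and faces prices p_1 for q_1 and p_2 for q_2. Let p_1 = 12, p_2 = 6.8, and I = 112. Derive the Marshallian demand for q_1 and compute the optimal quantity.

q_1* = 4.5333

MU_q_1 = 8/q_1, MU_q_2 = 1. Tangency: 8/q_1 = p_1/p_2.
So q_1*(p_1,p_2) = 8·p_2/p_1, independent of income; and q_2* = (I − 8·p_2)/p_2.
At the given prices: q_1* = 8·6.8/12 = 4.5333.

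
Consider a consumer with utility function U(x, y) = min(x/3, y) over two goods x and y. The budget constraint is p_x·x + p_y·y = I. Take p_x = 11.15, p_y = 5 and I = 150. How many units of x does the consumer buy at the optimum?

x* = 11.7035

Demand: x*(p_x,p_y,I) = 3·I/(3·p_x + p_y), y* = I/(3·p_x + p_y).
Here 3·11.15 + 5 = 38.45, giving x* = 11.7035.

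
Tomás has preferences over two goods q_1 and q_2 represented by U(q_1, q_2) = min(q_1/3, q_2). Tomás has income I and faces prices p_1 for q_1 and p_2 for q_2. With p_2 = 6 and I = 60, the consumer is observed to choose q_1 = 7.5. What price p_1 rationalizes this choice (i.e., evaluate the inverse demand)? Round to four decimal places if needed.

p_1 = 6

With perfect complements, no substitution: consume in ratio q_1:q_2 = 3:1.
Budget: p_1·q_1 + p_2·(1/3)·q_1 = I, so (3·p_1 + p_2)·q_1 = 3·I.
Demand: q_1*(p_1,p_2,I) = 3·I/(3·p_1 + p_2), q_2* = I/(3·p_1 + p_2).
Set q_1* = 7.5 in the demand function and solve for p_1: p_1 = 6.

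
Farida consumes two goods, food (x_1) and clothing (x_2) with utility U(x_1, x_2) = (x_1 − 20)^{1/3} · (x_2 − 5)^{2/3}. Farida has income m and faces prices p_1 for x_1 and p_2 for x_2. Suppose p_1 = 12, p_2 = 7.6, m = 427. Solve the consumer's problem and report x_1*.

This is Cobb-Douglas in (x_1−20, x_2−5): tangency gives 1/3·p_2·(x_2−5) = 2/3·p_1·(x_1−20).
After buying the subsistence bundle (20, 5), a share 1/3 of the remaining income goes to x_1: x_1* = 20 + 1/3·(m − 20p_1 − 5p_2)/p_1.
Discretionary income = 427 − 20·12 − 5·7.6 = 149; x_1* = 20 + 1/3·149/12 = 24.1389.

x_1* = 24.1389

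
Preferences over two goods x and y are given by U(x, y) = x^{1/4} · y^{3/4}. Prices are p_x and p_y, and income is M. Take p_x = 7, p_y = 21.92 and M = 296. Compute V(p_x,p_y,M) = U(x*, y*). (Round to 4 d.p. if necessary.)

The MRS is (1/3)·y/x. Set MRS = p_x/p_y.
So 0.25·p_y·y = 0.75·p_x·x; combined with the budget, a share 0.25 of income goes to x.
Demand: x*(p_x,p_y,M) = 0.25·M/p_x and y* = 0.75·M/p_y.
At p_x=7, p_y=21.92, M=296: x* = 0.25·296/7 = 10.5714, y* = 10.1277.
Utility at the optimum: U(10.5714, 10.1277) = 10.2369.

V = 10.2369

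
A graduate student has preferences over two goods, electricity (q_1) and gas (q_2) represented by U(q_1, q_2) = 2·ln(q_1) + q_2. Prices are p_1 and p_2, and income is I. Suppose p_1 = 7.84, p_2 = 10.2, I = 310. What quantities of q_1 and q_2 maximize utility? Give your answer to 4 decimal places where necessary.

MU_q_1 = 2/q_1, MU_q_2 = 1. Tangency: 2/q_1 = p_1/p_2.
So q_1*(p_1,p_2) = 2·p_2/p_1, independent of income; and q_2* = (I − 2·p_2)/p_2.
At the given prices: q_1* = 2·10.2/7.84 = 2.602, and q_2* = 28.3922.

q_1* = 2.602, q_2* = 28.3922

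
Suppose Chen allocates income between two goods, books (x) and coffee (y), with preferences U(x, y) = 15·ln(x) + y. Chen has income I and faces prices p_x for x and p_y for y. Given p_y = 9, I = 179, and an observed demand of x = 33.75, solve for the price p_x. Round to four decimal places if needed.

MU_x = 15/x, MU_y = 1. Tangency: 15/x = p_x/p_y.
So x*(p_x,p_y) = 15·p_y/p_x, independent of income; and y* = (I − 15·p_y)/p_y.
Set x* = 33.75 in the demand function and solve for p_x: p_x = 4.

p_x = 4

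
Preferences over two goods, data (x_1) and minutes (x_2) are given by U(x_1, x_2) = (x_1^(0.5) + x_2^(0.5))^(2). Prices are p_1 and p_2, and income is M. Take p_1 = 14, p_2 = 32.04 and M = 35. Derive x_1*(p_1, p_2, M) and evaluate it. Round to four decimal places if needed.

From the CES first-order condition, (x_2/x_1)^(0.5) = p_1/p_2.
Solve for the ratio: x_2/x_1 = [p_1/p_2]^(2).
Substitute x_2 = (x_2/x_1)·x_1 into the budget: x_1* = M/(p_1 + p_2·(x_2/x_1)).
Numerically x_2/x_1 = 0.190929, so x_1* = 35/(14 + 32.04·0.190929) = 1.7398.

x_1* = 1.7398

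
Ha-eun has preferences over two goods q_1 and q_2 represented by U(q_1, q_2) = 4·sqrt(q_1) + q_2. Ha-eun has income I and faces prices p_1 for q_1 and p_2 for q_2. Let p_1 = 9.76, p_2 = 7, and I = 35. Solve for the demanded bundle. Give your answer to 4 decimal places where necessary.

Set MRS = p_1/p_2: 2·q_1^(−1/2) = p_1/p_2.
Solve: √q_1 = 2·p_2/p_1, so q_1*(p_1,p_2) = (2·p_2/p_1)², and q_2* = (I − p_1·q_1*)/p_2.
Plugging in: q_1* = (2·7/9.76)² = 2.0576, q_2* = 2.1311.

q_1* = 2.0576, q_2* = 2.1311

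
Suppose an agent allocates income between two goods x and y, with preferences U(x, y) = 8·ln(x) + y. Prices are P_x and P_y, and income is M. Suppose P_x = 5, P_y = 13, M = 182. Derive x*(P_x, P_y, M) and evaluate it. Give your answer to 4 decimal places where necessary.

Set MRS = P_x/P_y: (8/x)/1 = P_x/P_y.
So x*(P_x,P_y) = 8·P_y/P_x, independent of income; and y* = (M − 8·P_y)/P_y.
At the given prices: x* = 8·13/5 = 20.8.

x* = 20.8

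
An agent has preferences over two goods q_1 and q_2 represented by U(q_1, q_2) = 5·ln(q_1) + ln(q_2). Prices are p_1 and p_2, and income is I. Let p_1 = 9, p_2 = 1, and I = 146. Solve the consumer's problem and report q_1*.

q_1* = 13.5185

The MRS is 5·q_2/q_1. Set MRS = p_1/p_2.
So 5·p_2·q_2 = p_1·q_1; combined with the budget, a share 5/6 of income goes to q_1.
Demand: q_1*(p_1,p_2,I) = 5/6·I/p_1 and q_2* = 1/6·I/p_2.
At p_1=9, p_2=1, I=146: q_1* = 5/6·146/9 = 13.5185.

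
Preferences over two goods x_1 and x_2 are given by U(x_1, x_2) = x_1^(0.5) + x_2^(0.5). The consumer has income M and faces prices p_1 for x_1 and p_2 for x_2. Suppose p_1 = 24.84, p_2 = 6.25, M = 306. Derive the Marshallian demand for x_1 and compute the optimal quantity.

x_1* = 2.4764

Substitute x_2 = (x_2/x_1)·x_1 into the budget: x_1* = M/(p_1 + p_2·(x_2/x_1)).
Numerically x_2/x_1 = 15.795855, so x_1* = 306/(24.84 + 6.25·15.795855) = 2.4764.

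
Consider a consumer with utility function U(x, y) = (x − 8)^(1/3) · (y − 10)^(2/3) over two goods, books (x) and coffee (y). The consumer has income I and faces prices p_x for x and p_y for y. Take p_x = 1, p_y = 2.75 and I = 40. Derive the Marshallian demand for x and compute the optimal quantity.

x* = 9.5

This is Cobb-Douglas in (x−8, y−10): tangency gives 1/3·p_y·(y−10) = 2/3·p_x·(x−8).
Substituting into the budget: x* = 8 + 1/3·(I − 8·p_x − 10·p_y)/p_x, and y* = 10 + 2/3·(…)/p_y.
Discretionary income = 40 − 8·1 − 10·2.75 = 4.5; x* = 8 + 1/3·4.5/1 = 9.5.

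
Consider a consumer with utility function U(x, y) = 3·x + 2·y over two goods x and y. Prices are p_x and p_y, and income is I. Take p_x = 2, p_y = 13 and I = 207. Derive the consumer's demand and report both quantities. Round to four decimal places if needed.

x* = 103.5, y* = 0

Perfect substitutes: compare marginal utility per dollar. 3/p_x vs 2/p_y → 1.5 vs 0.1538.
x gives more utility per dollar, so spend all income on x: x* = I/p_x, y* = 0.
Numerically: x* = 103.5, y* = 0.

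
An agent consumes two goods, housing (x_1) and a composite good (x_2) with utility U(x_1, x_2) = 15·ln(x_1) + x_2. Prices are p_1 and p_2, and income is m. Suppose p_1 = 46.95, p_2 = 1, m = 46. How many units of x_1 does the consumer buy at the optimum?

MU_x_1 = 15/x_1, MU_x_2 = 1. Tangency: 15/x_1 = p_1/p_2.
So x_1*(p_1,p_2) = 15·p_2/p_1, independent of income; and x_2* = (m − 15·p_2)/p_2.
At the given prices: x_1* = 15·1/46.95 = 0.3195.

x_1* = 0.3195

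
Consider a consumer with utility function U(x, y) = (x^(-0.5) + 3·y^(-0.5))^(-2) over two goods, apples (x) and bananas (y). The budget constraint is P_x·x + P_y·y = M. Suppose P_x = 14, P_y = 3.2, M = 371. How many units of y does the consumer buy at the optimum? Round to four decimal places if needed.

MU_x ∝ x^(-1.5), MU_y ∝ 3·y^(-1.5), so MRS = (1/3)·(y/x)^(1.5) = P_x/P_y.
Hence y/x = (3·P_x/P_y)^(1/(1.5)), i.e. raised to the 2/3 power.
Substitute y = (y/x)·x into the budget: x* = M/(P_x + P_y·(y/x)).
Numerically y/x = 5.564159, so x* = 371/(14 + 3.2·5.564159) = 11.6647 and y* = 5.564159·11.6647 = 64.9044.

y* = 64.9044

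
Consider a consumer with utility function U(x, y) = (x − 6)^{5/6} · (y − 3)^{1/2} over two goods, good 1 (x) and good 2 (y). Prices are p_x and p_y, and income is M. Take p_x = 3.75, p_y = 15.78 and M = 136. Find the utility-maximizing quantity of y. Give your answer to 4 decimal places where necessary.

MRS = (5/3)·(y−3)/(x−6). Tangency with p_x/p_y gives y−3 = (3/5)·(p_x/p_y)·(x−6).
After buying the subsistence bundle (6, 3), a share 0.625 of the remaining income goes to x: x* = 6 + 0.625·(M − 6p_x − 3p_y)/p_x.
Discretionary income = 136 − 6·3.75 − 3·15.78 = 66.16; y* = 3 + 0.375·66.16/15.78 = 4.5722.

y* = 4.5722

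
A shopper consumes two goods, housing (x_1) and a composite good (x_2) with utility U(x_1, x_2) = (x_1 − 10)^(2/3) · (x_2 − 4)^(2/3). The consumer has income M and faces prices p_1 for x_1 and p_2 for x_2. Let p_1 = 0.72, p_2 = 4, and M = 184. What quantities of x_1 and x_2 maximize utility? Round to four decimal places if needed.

x_1* = 121.6667, x_2* = 24.1

Let x_1' = x_1−10, x_2' = x_2−4. MRS = x_2'/x_1' = p_1/p_2.
Substituting into the budget: x_1* = 10 + 0.5·(M − 10·p_1 − 4·p_2)/p_1, and x_2* = 4 + 0.5·(…)/p_2.
Discretionary income = 184 − 10·0.72 − 4·4 = 160.8; x_1* = 10 + 0.5·160.8/0.72 = 121.6667; x_2* = 4 + 0.5·160.8/4 = 24.1.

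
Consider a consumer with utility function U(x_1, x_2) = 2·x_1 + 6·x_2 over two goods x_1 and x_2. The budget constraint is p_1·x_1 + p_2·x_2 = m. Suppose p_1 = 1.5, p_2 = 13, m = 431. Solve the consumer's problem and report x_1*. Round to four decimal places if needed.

x_1* = 287.3333

Perfect substitutes: compare marginal utility per dollar. 2/p_1 vs 6/p_2 → 1.3333 vs 0.4615.
x_1 gives more utility per dollar, so spend all income on x_1: x_1* = m/p_1, x_2* = 0.
Numerically: x_1* = 287.3333, x_2* = 0.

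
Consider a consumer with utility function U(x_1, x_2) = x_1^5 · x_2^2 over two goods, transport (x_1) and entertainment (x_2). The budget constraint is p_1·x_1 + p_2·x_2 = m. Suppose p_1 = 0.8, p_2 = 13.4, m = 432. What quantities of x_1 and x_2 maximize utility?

Tangency: MRS = (5/2)·x_2/x_1 = p_1/p_2.
So 5·p_2·x_2 = 2·p_1·x_1; combined with the budget, a share 5/7 of income goes to x_1.
Demand: x_1*(p_1,p_2,m) = 5/7·m/p_1 and x_2* = 2/7·m/p_2.
At p_1=0.8, p_2=13.4, m=432: x_1* = 5/7·432/0.8 = 385.7143, x_2* = 9.2111.

x_1* = 385.7143, x_2* = 9.2111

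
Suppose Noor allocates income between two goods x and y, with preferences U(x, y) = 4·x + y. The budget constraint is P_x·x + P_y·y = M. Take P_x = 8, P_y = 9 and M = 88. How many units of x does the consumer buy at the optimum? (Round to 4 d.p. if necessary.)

x* = 11

x gives more utility per dollar, so spend all income on x: x* = M/P_x, y* = 0.
Numerically: x* = 11, y* = 0.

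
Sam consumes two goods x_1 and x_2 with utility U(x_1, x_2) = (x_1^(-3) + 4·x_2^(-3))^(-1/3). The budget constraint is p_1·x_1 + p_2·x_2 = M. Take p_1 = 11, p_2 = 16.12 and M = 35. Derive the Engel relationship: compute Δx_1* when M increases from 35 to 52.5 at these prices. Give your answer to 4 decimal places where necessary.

Δx_1* = 0.5517

MU_x_1 ∝ x_1^(-4), MU_x_2 ∝ 4·x_2^(-4), so MRS = (1/4)·(x_2/x_1)^(4) = p_1/p_2.
Solve for the ratio: x_2/x_1 = [4·p_1/p_2]^(0.25).
Substitute x_2 = (x_2/x_1)·x_1 into the budget: x_1* = M/(p_1 + p_2·(x_2/x_1)).
Numerically x_2/x_1 = 1.285352, so x_1* = 35/(11 + 16.12·1.285352) = 1.1034.
At M' = 52.5: x_1* = 1.6551. Change: 1.6551 − 1.1034 = 0.5517.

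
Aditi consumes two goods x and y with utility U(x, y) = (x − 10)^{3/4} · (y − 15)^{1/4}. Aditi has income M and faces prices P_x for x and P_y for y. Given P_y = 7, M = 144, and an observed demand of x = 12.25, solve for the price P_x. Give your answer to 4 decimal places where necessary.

P_x = 3

MRS = 3·(y−15)/(x−10). Tangency with P_x/P_y gives y−15 = (1/3)·(P_x/P_y)·(x−10).
After buying the subsistence bundle (10, 15), a share 0.75 of the remaining income goes to x: x* = 10 + 0.75·(M − 10P_x − 15P_y)/P_x.
Set x* = 12.25 in the demand function and solve for P_x: P_x = 3.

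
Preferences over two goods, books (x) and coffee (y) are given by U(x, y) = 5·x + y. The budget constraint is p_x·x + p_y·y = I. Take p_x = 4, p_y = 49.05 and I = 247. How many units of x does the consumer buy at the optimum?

Perfect substitutes: compare marginal utility per dollar. 5/p_x vs 1/p_y → 1.25 vs 0.0204.
x gives more utility per dollar, so spend all income on x: x* = I/p_x, y* = 0.
Numerically: x* = 61.75, y* = 0.

x* = 61.75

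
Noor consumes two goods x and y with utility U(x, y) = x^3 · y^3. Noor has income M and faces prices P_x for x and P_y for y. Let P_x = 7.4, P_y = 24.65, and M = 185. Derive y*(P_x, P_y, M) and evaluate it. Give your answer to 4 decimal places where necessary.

MU_x/MU_y = (3·y)/(3·x); tangency sets this equal to P_x/P_y.
Rearranging, P_y·y = P_x·x. Substituting into the budget gives P_x·x·(1 + 1) = M.
Demand: x*(P_x,P_y,M) = 0.5·M/P_x and y* = 0.5·M/P_y.
At P_x=7.4, P_y=24.65, M=185: y* = 0.5·185/24.65 = 3.7525.

y* = 3.7525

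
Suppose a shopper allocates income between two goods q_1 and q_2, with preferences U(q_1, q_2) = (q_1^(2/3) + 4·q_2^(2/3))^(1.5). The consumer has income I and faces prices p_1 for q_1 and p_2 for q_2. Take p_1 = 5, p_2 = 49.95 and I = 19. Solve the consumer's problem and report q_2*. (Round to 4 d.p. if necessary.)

q_2* = 0.1486

MRS = MU_q_1/MU_q_2 = (1/4)·(q_2/q_1)^(1/3). Set equal to p_1/p_2.
Solve for the ratio: q_2/q_1 = [4·p_1/p_2]^(3).
Substitute q_2 = (q_2/q_1)·q_1 into the budget: q_1* = I/(p_1 + p_2·(q_2/q_1)).
Numerically q_2/q_1 = 0.064192, so q_1* = 19/(5 + 49.95·0.064192) = 2.3153 and q_2* = 0.064192·2.3153 = 0.1486.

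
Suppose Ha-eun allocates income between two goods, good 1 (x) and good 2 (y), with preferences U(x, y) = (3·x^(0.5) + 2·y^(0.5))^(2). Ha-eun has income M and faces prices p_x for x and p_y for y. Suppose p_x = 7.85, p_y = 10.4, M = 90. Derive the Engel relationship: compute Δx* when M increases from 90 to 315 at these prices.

Δx* = 21.4624

Substitute y = (y/x)·x into the budget: x* = M/(p_x + p_y·(y/x)).
Numerically y/x = 0.253215, so x* = 90/(7.85 + 10.4·0.253215) = 8.585.
At M' = 315: x* = 30.0474. Change: 30.0474 − 8.585 = 21.4624.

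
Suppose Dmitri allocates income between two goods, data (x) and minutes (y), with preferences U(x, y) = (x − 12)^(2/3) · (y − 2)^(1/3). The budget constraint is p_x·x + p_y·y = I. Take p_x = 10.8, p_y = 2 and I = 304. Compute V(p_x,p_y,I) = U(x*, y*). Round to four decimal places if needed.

MRS = 2·(y−2)/(x−12). Tangency with p_x/p_y gives y−2 = (1/2)·(p_x/p_y)·(x−12).
Substituting into the budget: x* = 12 + 2/3·(I − 12·p_x − 2·p_y)/p_x, and y* = 2 + 1/3·(…)/p_y.
Discretionary income = 304 − 12·10.8 − 2·2 = 170.4; x* = 12 + 2/3·170.4/10.8 = 22.5185; y* = 2 + 1/3·170.4/2 = 30.4.
Utility at the optimum: U(22.5185, 30.4) = 14.6468.

V = 14.6468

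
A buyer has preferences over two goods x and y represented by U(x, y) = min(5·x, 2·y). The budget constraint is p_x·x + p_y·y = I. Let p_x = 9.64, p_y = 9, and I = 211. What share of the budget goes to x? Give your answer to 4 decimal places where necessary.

With perfect complements, no substitution: consume in ratio x:y = 2:5.
Budget: p_x·x + p_y·(5/2)·x = I, so (2·p_x + 5·p_y)·x = 2·I.
Demand: x*(p_x,p_y,I) = 2·I/(2·p_x + 5·p_y), y* = 5·I/(2·p_x + 5·p_y).
Here 2·9.64 + 5·9 = 64.28, giving x* = 6.565 and y* = 16.4126.
Expenditure on x: 9.64·6.565 = 63.2869; share = 0.2999.

share on x = 0.2999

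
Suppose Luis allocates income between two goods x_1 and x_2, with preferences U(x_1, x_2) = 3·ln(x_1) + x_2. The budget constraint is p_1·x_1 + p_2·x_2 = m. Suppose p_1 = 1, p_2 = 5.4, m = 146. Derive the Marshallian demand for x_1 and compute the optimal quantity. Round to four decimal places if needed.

x_1* = 16.2

MU_x_1 = 3/x_1, MU_x_2 = 1. Tangency: 3/x_1 = p_1/p_2.
So x_1*(p_1,p_2) = 3·p_2/p_1, independent of income; and x_2* = (m − 3·p_2)/p_2.
At the given prices: x_1* = 3·5.4/1 = 16.2.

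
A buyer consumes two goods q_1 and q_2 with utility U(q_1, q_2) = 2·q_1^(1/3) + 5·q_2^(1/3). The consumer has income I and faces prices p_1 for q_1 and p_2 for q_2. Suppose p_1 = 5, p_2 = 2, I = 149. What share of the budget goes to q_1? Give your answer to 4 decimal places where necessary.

MRS = MU_q_1/MU_q_2 = (2/5)·(q_2/q_1)^(2/3). Set equal to p_1/p_2.
Solve for the ratio: q_2/q_1 = [(5/2)·p_1/p_2]^(1.5).
With the ratio pinned down, the budget gives q_1* = I/(p_1 + p_2·(q_2/q_1)) and q_2* = (q_2/q_1)·q_1*.
Numerically q_2/q_1 = 15.625, so q_1* = 149/(5 + 2·15.625) = 4.1103 and q_2* = 15.625·4.1103 = 64.2241.
Expenditure on q_1: 5·4.1103 = 20.5517; share = 0.1379.

share on q_1 = 0.1379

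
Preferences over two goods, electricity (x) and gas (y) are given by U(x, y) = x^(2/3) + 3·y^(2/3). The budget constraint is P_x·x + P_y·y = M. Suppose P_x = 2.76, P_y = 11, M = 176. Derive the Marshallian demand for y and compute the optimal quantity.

With the ratio pinned down, the budget gives x* = M/(P_x + P_y·(y/x)) and y* = (y/x)·x*.
Numerically y/x = 0.426494, so x* = 176/(2.76 + 11·0.426494) = 23.6196 and y* = 0.426494·23.6196 = 10.0736.

y* = 10.0736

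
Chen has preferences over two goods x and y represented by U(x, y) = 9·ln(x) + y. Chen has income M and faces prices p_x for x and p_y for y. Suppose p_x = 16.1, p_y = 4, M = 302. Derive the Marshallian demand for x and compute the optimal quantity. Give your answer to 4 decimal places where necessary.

x* = 2.236

MU_x = 9/x, MU_y = 1. Tangency: 9/x = p_x/p_y.
So x*(p_x,p_y) = 9·p_y/p_x, independent of income; and y* = (M − 9·p_y)/p_y.
At the given prices: x* = 9·4/16.1 = 2.236.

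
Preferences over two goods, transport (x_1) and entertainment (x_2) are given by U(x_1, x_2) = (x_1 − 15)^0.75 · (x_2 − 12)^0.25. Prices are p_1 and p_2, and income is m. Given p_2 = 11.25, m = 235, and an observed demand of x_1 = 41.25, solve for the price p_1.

MRS = 3·(x_2−12)/(x_1−15). Tangency with p_1/p_2 gives x_2−12 = (1/3)·(p_1/p_2)·(x_1−15).
Substituting into the budget: x_1* = 15 + 0.75·(m − 15·p_1 − 12·p_2)/p_1, and x_2* = 12 + 0.25·(…)/p_2.
Set x_1* = 41.25 in the demand function and solve for p_1: p_1 = 2.

p_1 = 2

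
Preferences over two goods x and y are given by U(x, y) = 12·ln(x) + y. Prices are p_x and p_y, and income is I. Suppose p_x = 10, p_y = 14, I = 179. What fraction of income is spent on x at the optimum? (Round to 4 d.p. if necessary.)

share on x = 0.9385

Set MRS = p_x/p_y: (12/x)/1 = p_x/p_y.
So x*(p_x,p_y) = 12·p_y/p_x, independent of income; and y* = (I − 12·p_y)/p_y.
At the given prices: x* = 12·14/10 = 16.8, and y* = 0.7857.
Expenditure on x: 10·16.8 = 168; share = 0.9385.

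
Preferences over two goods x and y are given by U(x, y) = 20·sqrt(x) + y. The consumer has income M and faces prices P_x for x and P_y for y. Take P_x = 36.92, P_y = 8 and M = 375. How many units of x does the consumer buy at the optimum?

x* = 4.6952

Plugging in: x* = (10·8/36.92)² = 4.6952.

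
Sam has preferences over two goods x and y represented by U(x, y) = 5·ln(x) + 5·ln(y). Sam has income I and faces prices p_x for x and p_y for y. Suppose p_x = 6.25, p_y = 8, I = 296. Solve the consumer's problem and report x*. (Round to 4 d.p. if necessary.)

x* = 23.68

MU_x/MU_y = (5·y)/(5·x); tangency sets this equal to p_x/p_y.
So 5·p_y·y = 5·p_x·x; combined with the budget, a share 0.5 of income goes to x.
Demand: x*(p_x,p_y,I) = 0.5·I/p_x and y* = 0.5·I/p_y.
At p_x=6.25, p_y=8, I=296: x* = 0.5·296/6.25 = 23.68.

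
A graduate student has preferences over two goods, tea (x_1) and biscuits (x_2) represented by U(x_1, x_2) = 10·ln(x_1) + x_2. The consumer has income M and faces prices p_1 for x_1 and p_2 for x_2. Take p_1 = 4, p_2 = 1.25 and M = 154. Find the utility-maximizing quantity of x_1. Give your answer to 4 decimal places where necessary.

x_1* = 3.125

At the given prices: x_1* = 10·1.25/4 = 3.125.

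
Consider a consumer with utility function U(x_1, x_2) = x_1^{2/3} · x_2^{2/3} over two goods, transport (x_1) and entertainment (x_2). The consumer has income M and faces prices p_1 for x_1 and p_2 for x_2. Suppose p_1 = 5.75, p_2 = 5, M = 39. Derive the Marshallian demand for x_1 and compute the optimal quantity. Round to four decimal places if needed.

x_1* = 3.3913

MU_x_1/MU_x_2 = (2/3·x_2)/(2/3·x_1); tangency sets this equal to p_1/p_2.
Rearranging, p_2·x_2 = p_1·x_1. Substituting into the budget gives p_1·x_1·(1 + 1) = M.
Demand: x_1*(p_1,p_2,M) = 0.5·M/p_1 and x_2* = 0.5·M/p_2.
At p_1=5.75, p_2=5, M=39: x_1* = 0.5·39/5.75 = 3.3913.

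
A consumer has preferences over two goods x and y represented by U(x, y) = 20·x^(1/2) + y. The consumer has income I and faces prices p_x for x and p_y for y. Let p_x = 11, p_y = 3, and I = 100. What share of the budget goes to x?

share on x = 0.8182

Solve: √x = 10·p_y/p_x, so x*(p_x,p_y) = (10·p_y/p_x)², and y* = (I − p_x·x*)/p_y.
Plugging in: x* = (10·3/11)² = 7.438, y* = 6.0606.
Expenditure on x: 11·7.438 = 81.8182; share = 0.8182.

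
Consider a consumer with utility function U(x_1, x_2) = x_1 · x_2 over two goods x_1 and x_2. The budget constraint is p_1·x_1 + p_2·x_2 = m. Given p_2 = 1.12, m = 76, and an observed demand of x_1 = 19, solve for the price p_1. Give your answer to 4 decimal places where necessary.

Tangency: MRS = x_2/x_1 = p_1/p_2.
Rearranging, p_2·x_2 = p_1·x_1. Substituting into the budget gives p_1·x_1·(1 + 1) = m.
Demand: x_1*(p_1,p_2,m) = 0.5·m/p_1 and x_2* = 0.5·m/p_2.
Set x_1* = 19 in the demand function and solve for p_1: p_1 = 2.

p_1 = 2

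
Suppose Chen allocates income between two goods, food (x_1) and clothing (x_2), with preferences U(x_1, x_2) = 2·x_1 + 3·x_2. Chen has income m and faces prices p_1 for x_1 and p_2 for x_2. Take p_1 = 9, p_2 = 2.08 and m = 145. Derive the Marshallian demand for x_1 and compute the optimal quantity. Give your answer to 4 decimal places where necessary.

x_1* = 0

Linear utility — the consumer picks whichever good has higher MU/price: 2/9 = 0.2222 vs 3/2.08 = 1.4423.
x_2 gives more utility per dollar, so spend all income on x_2: x_2* = m/p_2, x_1* = 0.
Numerically: x_1* = 0, x_2* = 69.7115.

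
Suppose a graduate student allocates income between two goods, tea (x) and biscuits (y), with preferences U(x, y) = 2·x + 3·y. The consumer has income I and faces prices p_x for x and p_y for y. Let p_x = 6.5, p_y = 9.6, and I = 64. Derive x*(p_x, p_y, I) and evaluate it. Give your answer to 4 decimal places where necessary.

Perfect substitutes: compare marginal utility per dollar. 2/p_x vs 3/p_y → 0.3077 vs 0.3125.
y gives more utility per dollar, so spend all income on y: y* = I/p_y, x* = 0.
Numerically: x* = 0, y* = 6.6667.

x* = 0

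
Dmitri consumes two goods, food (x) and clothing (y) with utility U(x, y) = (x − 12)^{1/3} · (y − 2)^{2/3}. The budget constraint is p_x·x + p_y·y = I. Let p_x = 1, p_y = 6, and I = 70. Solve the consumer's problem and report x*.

x* = 27.3333

Let x' = x−12, y' = y−2. MRS = (1/2)·y'/x' = p_x/p_y.
After buying the subsistence bundle (12, 2), a share 1/3 of the remaining income goes to x: x* = 12 + 1/3·(I − 12p_x − 2p_y)/p_x.
Discretionary income = 70 − 12·1 − 2·6 = 46; x* = 12 + 1/3·46/1 = 27.3333.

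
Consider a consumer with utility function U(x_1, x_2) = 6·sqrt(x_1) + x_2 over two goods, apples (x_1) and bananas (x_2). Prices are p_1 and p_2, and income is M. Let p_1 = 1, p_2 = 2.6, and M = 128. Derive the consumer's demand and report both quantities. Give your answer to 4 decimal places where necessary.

x_1* = 60.84, x_2* = 25.8308

Thus x_1* = (3·p_2/p_1)² — independent of M — with the rest of income spent on x_2.
Plugging in: x_1* = (3·2.6/1)² = 60.84, x_2* = 25.8308.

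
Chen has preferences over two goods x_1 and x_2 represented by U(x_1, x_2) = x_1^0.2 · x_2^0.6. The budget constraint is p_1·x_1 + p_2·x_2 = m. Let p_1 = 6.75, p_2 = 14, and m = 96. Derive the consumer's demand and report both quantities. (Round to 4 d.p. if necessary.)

At p_1=6.75, p_2=14, m=96: x_1* = 0.25·96/6.75 = 3.5556, x_2* = 5.1429.

x_1* = 3.5556, x_2* = 5.1429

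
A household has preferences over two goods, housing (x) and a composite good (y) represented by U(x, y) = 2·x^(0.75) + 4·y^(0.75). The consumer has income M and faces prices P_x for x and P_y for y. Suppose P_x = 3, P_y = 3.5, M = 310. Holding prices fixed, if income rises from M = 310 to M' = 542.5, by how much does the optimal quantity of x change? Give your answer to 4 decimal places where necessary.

MRS = MU_x/MU_y = (1/2)·(y/x)^(0.25). Set equal to P_x/P_y.
Hence y/x = (2·P_x/P_y)^(1/(0.25)), i.e. raised to the 4 power.
Substitute y = (y/x)·x into the budget: x* = M/(P_x + P_y·(y/x)).
Numerically y/x = 8.636401, so x* = 310/(3 + 3.5·8.636401) = 9.3296.
At M' = 542.5: x* = 16.3269. Change: 16.3269 − 9.3296 = 6.9972.

Δx* = 6.9972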